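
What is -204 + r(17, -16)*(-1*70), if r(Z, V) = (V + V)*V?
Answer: -36044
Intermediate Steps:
r(Z, V) = 2*V² (r(Z, V) = (2*V)*V = 2*V²)
-204 + r(17, -16)*(-1*70) = -204 + (2*(-16)²)*(-1*70) = -204 + (2*256)*(-70) = -204 + 512*(-70) = -204 - 35840 = -36044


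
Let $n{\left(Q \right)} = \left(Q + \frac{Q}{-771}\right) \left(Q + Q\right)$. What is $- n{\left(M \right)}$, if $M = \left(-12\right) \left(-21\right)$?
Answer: $- \frac{32598720}{257} \approx -1.2684 \cdot 10^{5}$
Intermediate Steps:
$M = 252$
$n{\left(Q \right)} = \frac{1540 Q^{2}}{771}$ ($n{\left(Q \right)} = \left(Q + Q \left(- \frac{1}{771}\right)\right) 2 Q = \left(Q - \frac{Q}{771}\right) 2 Q = \frac{770 Q}{771} \cdot 2 Q = \frac{1540 Q^{2}}{771}$)
$- n{\left(M \right)} = - \frac{1540 \cdot 252^{2}}{771} = - \frac{1540 \cdot 63504}{771} = \left(-1\right) \frac{32598720}{257} = - \frac{32598720}{257}$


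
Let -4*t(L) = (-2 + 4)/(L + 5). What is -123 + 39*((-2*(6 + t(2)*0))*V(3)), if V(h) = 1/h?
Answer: -279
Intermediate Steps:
t(L) = -1/(2*(5 + L)) (t(L) = -(-2 + 4)/(4*(L + 5)) = -1/(2*(5 + L)))
-123 + 39*((-2*(6 + t(2)*0))*V(3)) = -123 + 39*(-2*(6 - 1/(10 + 2*2)*0)/3) = -123 + 39*(-2*(6 - 1/(10 + 4)*0)*(1/3)) = -123 + 39*(-2*(6 - 1/14*0)*(1/3)) = -123 + 39*(-2*(6 + 0)*(1/3)) = -123 + 39*(-2*6*(1/3)) = -123 + 39*(-12*1/3) = -123 + 39*(-4) = -123 - 156 = -279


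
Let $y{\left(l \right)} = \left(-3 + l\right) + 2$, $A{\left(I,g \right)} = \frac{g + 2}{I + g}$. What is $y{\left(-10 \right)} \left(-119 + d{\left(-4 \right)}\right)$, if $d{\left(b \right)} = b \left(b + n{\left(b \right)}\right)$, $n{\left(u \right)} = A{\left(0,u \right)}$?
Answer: $1155$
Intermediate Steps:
$A{\left(I,g \right)} = \frac{2 + g}{I + g}$
$n{\left(u \right)} = \frac{2 + u}{u}$ ($n{\left(u \right)} = \frac{2 + u}{0 + u} = \frac{2 + u}{u}$)
$d{\left(b \right)} = b \left(b + \frac{2 + b}{b}\right)$
$y{\left(l \right)} = -1 + l$
$y{\left(-10 \right)} \left(-119 + d{\left(-4 \right)}\right) = \left(-1 - 10\right) \left(-119 + \left(2 - 4 + \left(-4\right)^{2}\right)\right) = - 11 \left(-119 + \left(2 - 4 + 16\right)\right) = - 11 \left(-119 + 14\right) = \left(-11\right) \left(-105\right) = 1155$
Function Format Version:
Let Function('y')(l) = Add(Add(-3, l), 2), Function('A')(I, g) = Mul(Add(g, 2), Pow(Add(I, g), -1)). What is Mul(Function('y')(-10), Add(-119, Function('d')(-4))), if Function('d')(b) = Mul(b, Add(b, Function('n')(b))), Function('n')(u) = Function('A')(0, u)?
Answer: 1155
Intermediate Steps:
Function('A')(I, g) = Mul(Pow(Add(I, g), -1), Add(2, g)) (Function('A')(I, g) = Mul(Add(2, g), Pow(Add(I, g), -1)) = Mul(Pow(Add(I, g), -1), Add(2, g)))
Function('n')(u) = Mul(Pow(u, -1), Add(2, u)) (Function('n')(u) = Mul(Pow(Add(0, u), -1), Add(2, u)) = Mul(Pow(u, -1), Add(2, u)))
Function('d')(b) = Mul(b, Add(b, Mul(Pow(b, -1), Add(2, b))))
Function('y')(l) = Add(-1, l)
Mul(Function('y')(-10), Add(-119, Function('d')(-4))) = Mul(Add(-1, -10), Add(-119, Add(2, -4, Pow(-4, 2)))) = Mul(-11, Add(-119, Add(2, -4, 16))) = Mul(-11, Add(-119, 14)) = Mul(-11, -105) = 1155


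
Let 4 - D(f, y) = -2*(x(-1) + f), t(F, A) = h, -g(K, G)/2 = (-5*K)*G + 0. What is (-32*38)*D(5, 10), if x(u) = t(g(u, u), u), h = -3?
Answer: -9728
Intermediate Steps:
g(K, G) = 10*G*K (g(K, G) = -2*((-5*K)*G + 0) = -2*(-5*G*K + 0) = -(-10)*G*K = 10*G*K)
t(F, A) = -3
x(u) = -3
D(f, y) = -2 + 2*f (D(f, y) = 4 - (-2)*(-3 + f) = 4 - (6 - 2*f) = 4 + (-6 + 2*f) = -2 + 2*f)
(-32*38)*D(5, 10) = (-32*38)*(-2 + 2*5) = -1216*(-2 + 10) = -1216*8 = -9728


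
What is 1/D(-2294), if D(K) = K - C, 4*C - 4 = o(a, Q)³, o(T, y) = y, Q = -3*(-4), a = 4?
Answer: -1/2727 ≈ -0.00036670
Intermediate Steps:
Q = 12
C = 433 (C = 1 + (¼)*12³ = 1 + (¼)*1728 = 1 + 432 = 433)
D(K) = -433 + K (D(K) = K - 1*433 = K - 433 = -433 + K)
1/D(-2294) = 1/(-433 - 2294) = 1/(-2727) = -1/2727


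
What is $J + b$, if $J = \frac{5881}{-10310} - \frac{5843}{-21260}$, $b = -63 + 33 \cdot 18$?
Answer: $\frac{11632541987}{21919060} \approx 530.7$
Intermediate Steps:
$b = 531$ ($b = -63 + 594 = 531$)
$J = - \frac{6478873}{21919060}$ ($J = 5881 \left(- \frac{1}{10310}\right) - - \frac{5843}{21260} = - \frac{5881}{10310} + \frac{5843}{21260} = - \frac{6478873}{21919060} \approx -0.29558$)
$J + b = - \frac{6478873}{21919060} + 531 = \frac{11632541987}{21919060}$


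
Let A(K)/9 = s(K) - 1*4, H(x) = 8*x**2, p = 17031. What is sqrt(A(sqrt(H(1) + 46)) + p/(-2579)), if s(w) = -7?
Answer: 4*I*sqrt(43899738)/2579 ≈ 10.276*I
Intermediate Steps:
A(K) = -99 (A(K) = 9*(-7 - 1*4) = 9*(-7 - 4) = 9*(-11) = -99)
sqrt(A(sqrt(H(1) + 46)) + p/(-2579)) = sqrt(-99 + 17031/(-2579)) = sqrt(-99 + 17031*(-1/2579)) = sqrt(-99 - 17031/2579) = sqrt(-272352/2579) = 4*I*sqrt(43899738)/2579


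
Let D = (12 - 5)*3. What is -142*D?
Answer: -2982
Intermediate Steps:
D = 21 (D = 7*3 = 21)
-142*D = -142*21 = -2982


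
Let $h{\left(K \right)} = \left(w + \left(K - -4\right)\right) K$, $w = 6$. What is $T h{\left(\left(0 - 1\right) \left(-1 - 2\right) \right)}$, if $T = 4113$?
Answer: $160407$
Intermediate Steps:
$h{\left(K \right)} = K \left(10 + K\right)$ ($h{\left(K \right)} = \left(6 + \left(K - -4\right)\right) K = \left(6 + \left(K + 4\right)\right) K = \left(6 + \left(4 + K\right)\right) K = \left(10 + K\right) K = K \left(10 + K\right)$)
$T h{\left(\left(0 - 1\right) \left(-1 - 2\right) \right)} = 4113 \left(0 - 1\right) \left(-1 - 2\right) \left(10 + \left(0 - 1\right) \left(-1 - 2\right)\right) = 4113 \left(-1\right) \left(-3\right) \left(10 - -3\right) = 4113 \cdot 3 \left(10 + 3\right) = 4113 \cdot 3 \cdot 13 = 4113 \cdot 39 = 160407$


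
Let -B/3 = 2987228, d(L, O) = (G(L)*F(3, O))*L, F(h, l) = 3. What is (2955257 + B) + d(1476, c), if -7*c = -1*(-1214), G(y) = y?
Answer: 529301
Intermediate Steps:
c = -1214/7 (c = -(-1)*(-1214)/7 = -1/7*1214 = -1214/7 ≈ -173.43)
d(L, O) = 3*L**2 (d(L, O) = (L*3)*L = (3*L)*L = 3*L**2)
B = -8961684 (B = -3*2987228 = -8961684)
(2955257 + B) + d(1476, c) = (2955257 - 8961684) + 3*1476**2 = -6006427 + 3*2178576 = -6006427 + 6535728 = 529301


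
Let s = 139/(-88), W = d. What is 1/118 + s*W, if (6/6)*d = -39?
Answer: 319883/5192 ≈ 61.611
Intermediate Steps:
d = -39
W = -39
s = -139/88 (s = 139*(-1/88) = -139/88 ≈ -1.5795)
1/118 + s*W = 1/118 - 139/88*(-39) = 1/118 + 5421/88 = 319883/5192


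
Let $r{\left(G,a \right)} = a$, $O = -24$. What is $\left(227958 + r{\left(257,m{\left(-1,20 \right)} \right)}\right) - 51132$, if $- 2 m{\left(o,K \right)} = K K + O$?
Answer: $176638$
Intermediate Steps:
$m{\left(o,K \right)} = 12 - \frac{K^{2}}{2}$ ($m{\left(o,K \right)} = - \frac{K K - 24}{2} = - \frac{K^{2} - 24}{2} = - \frac{-24 + K^{2}}{2} = 12 - \frac{K^{2}}{2}$)
$\left(227958 + r{\left(257,m{\left(-1,20 \right)} \right)}\right) - 51132 = \left(227958 + \left(12 - \frac{20^{2}}{2}\right)\right) - 51132 = \left(227958 + \left(12 - 200\right)\right) - 51132 = \left(227958 - 188\right) - 51132 = 227770 - 51132 = 176638$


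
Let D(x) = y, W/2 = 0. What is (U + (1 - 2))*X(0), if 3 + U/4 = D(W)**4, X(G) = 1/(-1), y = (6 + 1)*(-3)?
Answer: -777911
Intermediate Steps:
y = -21 (y = 7*(-3) = -21)
X(G) = -1
W = 0 (W = 2*0 = 0)
D(x) = -21
U = 777912 (U = -12 + 4*(-21)**4 = -12 + 4*194481 = -12 + 777924 = 777912)
(U + (1 - 2))*X(0) = (777912 + (1 - 2))*(-1) = (777912 - 1)*(-1) = 777911*(-1) = -777911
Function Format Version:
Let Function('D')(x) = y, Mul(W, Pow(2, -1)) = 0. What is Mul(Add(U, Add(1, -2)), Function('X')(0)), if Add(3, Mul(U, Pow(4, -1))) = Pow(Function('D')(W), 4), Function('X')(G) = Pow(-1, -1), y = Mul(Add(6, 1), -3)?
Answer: -777911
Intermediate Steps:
y = -21 (y = Mul(7, -3) = -21)
Function('X')(G) = -1
W = 0 (W = Mul(2, 0) = 0)
Function('D')(x) = -21
U = 777912 (U = Add(-12, Mul(4, Pow(-21, 4))) = Add(-12, Mul(4, 194481)) = Add(-12, 777924) = 777912)
Mul(Add(U, Add(1, -2)), Function('X')(0)) = Mul(Add(777912, Add(1, -2)), -1) = Mul(Add(777912, -1), -1) = Mul(777911, -1) = -777911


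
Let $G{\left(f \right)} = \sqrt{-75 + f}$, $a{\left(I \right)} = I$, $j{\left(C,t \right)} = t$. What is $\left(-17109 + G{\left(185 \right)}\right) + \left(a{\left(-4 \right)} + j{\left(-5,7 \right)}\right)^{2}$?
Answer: $-17100 + \sqrt{110} \approx -17090.0$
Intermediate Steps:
$\left(-17109 + G{\left(185 \right)}\right) + \left(a{\left(-4 \right)} + j{\left(-5,7 \right)}\right)^{2} = \left(-17109 + \sqrt{-75 + 185}\right) + \left(-4 + 7\right)^{2} = \left(-17109 + \sqrt{110}\right) + 3^{2} = \left(-17109 + \sqrt{110}\right) + 9 = -17100 + \sqrt{110}$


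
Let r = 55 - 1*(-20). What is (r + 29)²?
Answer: 10816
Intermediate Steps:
r = 75 (r = 55 + 20 = 75)
(r + 29)² = (75 + 29)² = 104² = 10816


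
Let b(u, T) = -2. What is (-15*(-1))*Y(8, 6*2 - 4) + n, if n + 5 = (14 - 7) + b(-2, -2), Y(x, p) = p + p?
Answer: 240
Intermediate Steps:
Y(x, p) = 2*p
n = 0 (n = -5 + ((14 - 7) - 2) = -5 + (7 - 2) = -5 + 5 = 0)
(-15*(-1))*Y(8, 6*2 - 4) + n = (-15*(-1))*(2*(6*2 - 4)) + 0 = 15*(2*(12 - 4)) + 0 = 15*(2*8) + 0 = 15*16 + 0 = 240 + 0 = 240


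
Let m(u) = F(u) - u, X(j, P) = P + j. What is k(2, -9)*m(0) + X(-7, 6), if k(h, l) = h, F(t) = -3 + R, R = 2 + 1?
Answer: -1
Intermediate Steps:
R = 3
F(t) = 0 (F(t) = -3 + 3 = 0)
m(u) = -u (m(u) = 0 - u = -u)
k(2, -9)*m(0) + X(-7, 6) = 2*(-1*0) + (6 - 7) = 2*0 - 1 = 0 - 1 = -1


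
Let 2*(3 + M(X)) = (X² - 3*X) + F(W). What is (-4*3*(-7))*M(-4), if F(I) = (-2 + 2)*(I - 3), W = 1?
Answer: 924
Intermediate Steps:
F(I) = 0 (F(I) = 0*(-3 + I) = 0)
M(X) = -3 + X²/2 - 3*X/2 (M(X) = -3 + ((X² - 3*X) + 0)/2 = -3 + (X² - 3*X)/2 = -3 + (X²/2 - 3*X/2) = -3 + X²/2 - 3*X/2)
(-4*3*(-7))*M(-4) = (-4*3*(-7))*(-3 + (½)*(-4)² - 3/2*(-4)) = (-12*(-7))*(-3 + (½)*16 + 6) = 84*(-3 + 8 + 6) = 84*11 = 924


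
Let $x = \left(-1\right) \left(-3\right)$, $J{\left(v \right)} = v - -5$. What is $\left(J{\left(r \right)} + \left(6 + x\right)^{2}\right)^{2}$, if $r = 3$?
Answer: $7921$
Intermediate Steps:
$J{\left(v \right)} = 5 + v$ ($J{\left(v \right)} = v + 5 = 5 + v$)
$x = 3$
$\left(J{\left(r \right)} + \left(6 + x\right)^{2}\right)^{2} = \left(\left(5 + 3\right) + \left(6 + 3\right)^{2}\right)^{2} = \left(8 + 9^{2}\right)^{2} = \left(8 + 81\right)^{2} = 89^{2} = 7921$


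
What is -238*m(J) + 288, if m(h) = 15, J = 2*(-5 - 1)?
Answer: -3282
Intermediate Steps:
J = -12 (J = 2*(-6) = -12)
-238*m(J) + 288 = -238*15 + 288 = -3570 + 288 = -3282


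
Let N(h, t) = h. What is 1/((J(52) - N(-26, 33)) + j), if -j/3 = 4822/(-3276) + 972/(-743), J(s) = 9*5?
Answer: 405678/32186647 ≈ 0.012604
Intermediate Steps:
J(s) = 45
j = 3383509/405678 (j = -3*(4822/(-3276) + 972/(-743)) = -3*(4822*(-1/3276) + 972*(-1/743)) = -3*(-2411/1638 - 972/743) = -3*(-3383509/1217034) = 3383509/405678 ≈ 8.3404)
1/((J(52) - N(-26, 33)) + j) = 1/((45 - 1*(-26)) + 3383509/405678) = 1/((45 + 26) + 3383509/405678) = 1/(71 + 3383509/405678) = 1/(32186647/405678) = 405678/32186647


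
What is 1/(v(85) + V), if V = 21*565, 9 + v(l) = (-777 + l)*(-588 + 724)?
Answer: -1/82256 ≈ -1.2157e-5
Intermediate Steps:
v(l) = -105681 + 136*l (v(l) = -9 + (-777 + l)*(-588 + 724) = -9 + (-777 + l)*136 = -9 + (-105672 + 136*l) = -105681 + 136*l)
V = 11865
1/(v(85) + V) = 1/((-105681 + 136*85) + 11865) = 1/((-105681 + 11560) + 11865) = 1/(-94121 + 11865) = 1/(-82256) = -1/82256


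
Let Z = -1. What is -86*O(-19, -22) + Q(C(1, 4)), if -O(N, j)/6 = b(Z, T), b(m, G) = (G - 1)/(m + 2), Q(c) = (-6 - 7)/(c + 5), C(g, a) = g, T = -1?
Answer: -6205/6 ≈ -1034.2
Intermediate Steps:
Q(c) = -13/(5 + c)
b(m, G) = (-1 + G)/(2 + m)
O(N, j) = 12 (O(N, j) = -6*(-1 - 1)/(2 - 1) = -6*(-2)/1 = -6*(-2) = 12)
-86*O(-19, -22) + Q(C(1, 4)) = -86*12 - 13/(5 + 1) = -1032 - 13/6 = -6205/6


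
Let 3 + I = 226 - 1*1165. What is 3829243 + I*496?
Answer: 3362011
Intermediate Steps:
I = -942 (I = -3 + (226 - 1*1165) = -3 + (226 - 1165) = -3 - 939 = -942)
3829243 + I*496 = 3829243 - 942*496 = 3829243 - 467232 = 3362011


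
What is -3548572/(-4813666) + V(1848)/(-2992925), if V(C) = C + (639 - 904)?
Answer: 408191916147/554113127425 ≈ 0.73666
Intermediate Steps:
V(C) = -265 + C (V(C) = C - 265 = -265 + C)
-3548572/(-4813666) + V(1848)/(-2992925) = -3548572/(-4813666) + (-265 + 1848)/(-2992925) = -3548572*(-1/4813666) + 1583*(-1/2992925) = 1774286/2406833 - 1583/2992925 = 408191916147/554113127425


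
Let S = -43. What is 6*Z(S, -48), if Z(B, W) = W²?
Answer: 13824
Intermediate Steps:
6*Z(S, -48) = 6*(-48)² = 6*2304 = 13824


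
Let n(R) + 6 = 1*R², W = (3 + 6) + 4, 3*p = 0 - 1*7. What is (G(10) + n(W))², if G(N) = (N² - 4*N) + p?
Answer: 438244/9 ≈ 48694.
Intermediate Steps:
p = -7/3 (p = (0 - 1*7)/3 = (0 - 7)/3 = (⅓)*(-7) = -7/3 ≈ -2.3333)
W = 13 (W = 9 + 4 = 13)
G(N) = -7/3 + N² - 4*N (G(N) = (N² - 4*N) - 7/3 = -7/3 + N² - 4*N)
n(R) = -6 + R² (n(R) = -6 + 1*R² = -6 + R²)
(G(10) + n(W))² = ((-7/3 + 10² - 4*10) + (-6 + 13²))² = ((-7/3 + 100 - 40) + (-6 + 169))² = (173/3 + 163)² = (662/3)² = 438244/9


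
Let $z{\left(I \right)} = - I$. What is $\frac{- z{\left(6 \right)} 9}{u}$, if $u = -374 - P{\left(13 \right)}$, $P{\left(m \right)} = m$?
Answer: $- \frac{6}{43} \approx -0.13953$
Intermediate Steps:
$u = -387$ ($u = -374 - 13 = -387$)
$\frac{- z{\left(6 \right)} 9}{u} = \frac{- \left(-1\right) 6 \cdot 9}{-387} = \left(-1\right) \left(-6\right) 9 \left(- \frac{1}{387}\right) = 6 \cdot 9 \left(- \frac{1}{387}\right) = 54 \left(- \frac{1}{387}\right) = - \frac{6}{43}$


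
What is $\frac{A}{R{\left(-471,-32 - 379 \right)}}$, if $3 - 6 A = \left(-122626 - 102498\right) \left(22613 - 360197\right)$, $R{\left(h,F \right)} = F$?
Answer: $\frac{8444251157}{274} \approx 3.0818 \cdot 10^{7}$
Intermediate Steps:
$A = - \frac{25332753471}{2}$ ($A = \frac{1}{2} - \frac{\left(-122626 - 102498\right) \left(22613 - 360197\right)}{6} = \frac{1}{2} - \frac{\left(-225124\right) \left(-337584\right)}{6} = \frac{1}{2} - 12666376736 = - \frac{25332753471}{2} \approx -1.2666 \cdot 10^{10}$)
$\frac{A}{R{\left(-471,-32 - 379 \right)}} = - \frac{25332753471}{2 \left(-32 - 379\right)} = - \frac{25332753471}{2 \left(-411\right)} = \left(- \frac{25332753471}{2}\right) \left(- \frac{1}{411}\right) = \frac{8444251157}{274}$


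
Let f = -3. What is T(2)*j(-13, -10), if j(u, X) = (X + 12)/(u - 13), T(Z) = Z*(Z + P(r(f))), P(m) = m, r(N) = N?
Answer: 2/13 ≈ 0.15385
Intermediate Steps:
T(Z) = Z*(-3 + Z) (T(Z) = Z*(Z - 3) = Z*(-3 + Z))
j(u, X) = (12 + X)/(-13 + u)
T(2)*j(-13, -10) = (2*(-3 + 2))*((12 - 10)/(-13 - 13)) = (2*(-1))*(2/(-26)) = -(-1)*2/13 = -2*(-1/13) = 2/13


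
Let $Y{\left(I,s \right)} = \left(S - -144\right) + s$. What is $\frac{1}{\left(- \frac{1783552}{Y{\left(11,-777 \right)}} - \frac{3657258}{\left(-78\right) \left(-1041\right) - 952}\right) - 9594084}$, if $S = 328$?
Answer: $- \frac{12237515}{117336743136209} \approx -1.0429 \cdot 10^{-7}$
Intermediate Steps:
$Y{\left(I,s \right)} = 472 + s$ ($Y{\left(I,s \right)} = \left(328 - -144\right) + s = \left(328 + 144\right) + s = 472 + s$)
$\frac{1}{\left(- \frac{1783552}{Y{\left(11,-777 \right)}} - \frac{3657258}{\left(-78\right) \left(-1041\right) - 952}\right) - 9594084} = \frac{1}{\left(- \frac{1783552}{472 - 777} - \frac{3657258}{\left(-78\right) \left(-1041\right) - 952}\right) - 9594084} = \frac{1}{\left(- \frac{1783552}{-305} - \frac{3657258}{81198 - 952}\right) - 9594084} = \frac{1}{\left(\left(-1783552\right) \left(- \frac{1}{305}\right) - \frac{3657258}{80246}\right) - 9594084} = \frac{1}{\left(\frac{1783552}{305} - \frac{1828629}{40123}\right) - 9594084} = \frac{1}{\frac{71003725051}{12237515} - 9594084} = \frac{1}{- \frac{117336743136209}{12237515}} = - \frac{12237515}{117336743136209}$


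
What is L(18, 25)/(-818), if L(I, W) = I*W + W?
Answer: -475/818 ≈ -0.58068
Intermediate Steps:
L(I, W) = W + I*W
L(18, 25)/(-818) = (25*(1 + 18))/(-818) = (25*19)*(-1/818) = 475*(-1/818) = -475/818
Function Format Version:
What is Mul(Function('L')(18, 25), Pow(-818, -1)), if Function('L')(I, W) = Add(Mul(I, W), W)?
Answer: Rational(-475, 818) ≈ -0.58068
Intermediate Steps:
Function('L')(I, W) = Add(W, Mul(I, W))
Mul(Function('L')(18, 25), Pow(-818, -1)) = Mul(Mul(25, Add(1, 18)), Pow(-818, -1)) = Mul(Mul(25, 19), Rational(-1, 818)) = Mul(475, Rational(-1, 818)) = Rational(-475, 818)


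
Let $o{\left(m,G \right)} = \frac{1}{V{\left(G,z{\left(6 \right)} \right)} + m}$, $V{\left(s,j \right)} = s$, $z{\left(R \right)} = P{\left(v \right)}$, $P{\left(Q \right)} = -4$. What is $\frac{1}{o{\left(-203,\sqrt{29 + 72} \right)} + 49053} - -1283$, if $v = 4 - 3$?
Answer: $\frac{126906559463331486}{98913918508855} + \frac{\sqrt{101}}{98913918508855} \approx 1283.0$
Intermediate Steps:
$v = 1$
$z{\left(R \right)} = -4$
$o{\left(m,G \right)} = \frac{1}{G + m}$
$\frac{1}{o{\left(-203,\sqrt{29 + 72} \right)} + 49053} - -1283 = \frac{1}{\frac{1}{\sqrt{29 + 72} - 203} + 49053} - -1283 = \frac{1}{\frac{1}{\sqrt{101} - 203} + 49053} + 1283 = \frac{1}{\frac{1}{-203 + \sqrt{101}} + 49053} + 1283 = \frac{1}{49053 + \frac{1}{-203 + \sqrt{101}}} + 1283 = 1283 + \frac{1}{49053 + \frac{1}{-203 + \sqrt{101}}}$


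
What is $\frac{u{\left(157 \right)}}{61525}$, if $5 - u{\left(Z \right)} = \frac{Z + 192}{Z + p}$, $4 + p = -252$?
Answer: $\frac{844}{6090975} \approx 0.00013857$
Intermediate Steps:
$p = -256$ ($p = -4 - 252 = -256$)
$u{\left(Z \right)} = 5 - \frac{192 + Z}{-256 + Z}$ ($u{\left(Z \right)} = 5 - \frac{Z + 192}{Z - 256} = 5 - \frac{192 + Z}{-256 + Z}$)
$\frac{u{\left(157 \right)}}{61525} = \frac{4 \frac{1}{-256 + 157} \left(-368 + 157\right)}{61525} = 4 \frac{1}{-99} \left(-211\right) \frac{1}{61525} = 4 \left(- \frac{1}{99}\right) \left(-211\right) \frac{1}{61525} = \frac{844}{99} \cdot \frac{1}{61525} = \frac{844}{6090975}$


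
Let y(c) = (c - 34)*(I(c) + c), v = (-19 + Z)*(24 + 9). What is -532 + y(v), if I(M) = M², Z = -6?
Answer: -583948732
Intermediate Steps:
v = -825 (v = (-19 - 6)*(24 + 9) = -25*33 = -825)
y(c) = (-34 + c)*(c + c²) (y(c) = (c - 34)*(c² + c) = (-34 + c)*(c + c²))
-532 + y(v) = -532 - 825*(-34 + (-825)² - 33*(-825)) = -532 - 825*(-34 + 680625 + 27225) = -532 - 825*707816 = -532 - 583948200 = -583948732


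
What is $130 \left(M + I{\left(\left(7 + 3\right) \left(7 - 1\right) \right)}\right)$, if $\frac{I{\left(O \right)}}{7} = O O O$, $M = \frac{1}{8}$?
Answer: $\frac{786240065}{4} \approx 1.9656 \cdot 10^{8}$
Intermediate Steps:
$M = \frac{1}{8} \approx 0.125$
$I{\left(O \right)} = 7 O^{3}$ ($I{\left(O \right)} = 7 O O O = 7 O^{2} O = 7 O^{3}$)
$130 \left(M + I{\left(\left(7 + 3\right) \left(7 - 1\right) \right)}\right) = 130 \left(\frac{1}{8} + 7 \left(\left(7 + 3\right) \left(7 - 1\right)\right)^{3}\right) = 130 \left(\frac{1}{8} + 7 \left(10 \cdot 6\right)^{3}\right) = 130 \left(\frac{1}{8} + 7 \cdot 60^{3}\right) = 130 \left(\frac{1}{8} + 7 \cdot 216000\right) = 130 \left(\frac{1}{8} + 1512000\right) = 130 \cdot \frac{12096001}{8} = \frac{786240065}{4}$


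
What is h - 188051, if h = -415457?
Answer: -603508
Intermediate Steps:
h - 188051 = -415457 - 188051 = -603508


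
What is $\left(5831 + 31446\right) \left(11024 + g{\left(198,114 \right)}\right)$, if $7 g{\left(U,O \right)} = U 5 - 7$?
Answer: $\frac{2913234827}{7} \approx 4.1618 \cdot 10^{8}$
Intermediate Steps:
$g{\left(U,O \right)} = -1 + \frac{5 U}{7}$ ($g{\left(U,O \right)} = \frac{U 5 - 7}{7} = \frac{5 U - 7}{7} = \frac{-7 + 5 U}{7} = -1 + \frac{5 U}{7}$)
$\left(5831 + 31446\right) \left(11024 + g{\left(198,114 \right)}\right) = \left(5831 + 31446\right) \left(11024 + \left(-1 + \frac{5}{7} \cdot 198\right)\right) = 37277 \left(11024 + \left(-1 + \frac{990}{7}\right)\right) = 37277 \left(11024 + \frac{983}{7}\right) = 37277 \cdot \frac{78151}{7} = \frac{2913234827}{7}$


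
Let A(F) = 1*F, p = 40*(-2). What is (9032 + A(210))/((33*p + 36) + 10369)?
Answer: 9242/7765 ≈ 1.1902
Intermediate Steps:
p = -80
A(F) = F
(9032 + A(210))/((33*p + 36) + 10369) = (9032 + 210)/((33*(-80) + 36) + 10369) = 9242/((-2640 + 36) + 10369) = 9242/(-2604 + 10369) = 9242/7765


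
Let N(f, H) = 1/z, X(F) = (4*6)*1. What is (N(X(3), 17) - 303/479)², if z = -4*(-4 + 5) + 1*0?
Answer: 2859481/3671056 ≈ 0.77893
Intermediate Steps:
X(F) = 24 (X(F) = 24*1 = 24)
z = -4 (z = -4*1 + 0 = -4 + 0 = -4)
N(f, H) = -¼ (N(f, H) = 1/(-4) = -¼)
(N(X(3), 17) - 303/479)² = (-¼ - 303/479)² = (-1691/1916)² = 2859481/3671056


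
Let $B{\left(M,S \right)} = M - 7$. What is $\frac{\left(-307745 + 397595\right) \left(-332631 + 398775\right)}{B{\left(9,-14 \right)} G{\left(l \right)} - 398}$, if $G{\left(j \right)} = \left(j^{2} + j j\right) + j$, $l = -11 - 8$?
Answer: $\frac{41271100}{7} \approx 5.8959 \cdot 10^{6}$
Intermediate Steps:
$B{\left(M,S \right)} = -7 + M$ ($B{\left(M,S \right)} = M - 7 = -7 + M$)
$l = -19$ ($l = -11 - 8 = -19$)
$G{\left(j \right)} = j + 2 j^{2}$ ($G{\left(j \right)} = \left(j^{2} + j^{2}\right) + j = 2 j^{2} + j = j + 2 j^{2}$)
$\frac{\left(-307745 + 397595\right) \left(-332631 + 398775\right)}{B{\left(9,-14 \right)} G{\left(l \right)} - 398} = \frac{\left(-307745 + 397595\right) \left(-332631 + 398775\right)}{\left(-7 + 9\right) \left(- 19 \left(1 + 2 \left(-19\right)\right)\right) - 398} = \frac{89850 \cdot 66144}{2 \left(- 19 \left(1 - 38\right)\right) - 398} = \frac{5943038400}{2 \left(\left(-19\right) \left(-37\right)\right) - 398} = \frac{5943038400}{2 \cdot 703 - 398} = \frac{5943038400}{1406 - 398} = \frac{5943038400}{1008} = 5943038400 \cdot \frac{1}{1008} = \frac{41271100}{7}$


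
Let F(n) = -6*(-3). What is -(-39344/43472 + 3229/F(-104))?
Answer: -8728931/48906 ≈ -178.48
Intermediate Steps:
F(n) = 18
-(-39344/43472 + 3229/F(-104)) = -(-39344/43472 + 3229/18) = -(-39344*1/43472 + 3229*(1/18)) = -(-2459/2717 + 3229/18) = -1*8728931/48906 = -8728931/48906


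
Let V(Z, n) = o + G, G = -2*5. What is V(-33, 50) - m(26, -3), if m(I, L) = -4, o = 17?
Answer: 11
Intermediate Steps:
G = -10
V(Z, n) = 7 (V(Z, n) = 17 - 10 = 7)
V(-33, 50) - m(26, -3) = 7 - 1*(-4) = 7 + 4 = 11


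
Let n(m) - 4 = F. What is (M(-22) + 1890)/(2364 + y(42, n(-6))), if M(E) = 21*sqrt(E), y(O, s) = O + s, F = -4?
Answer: 315/401 + 7*I*sqrt(22)/802 ≈ 0.78554 + 0.040939*I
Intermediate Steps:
n(m) = 0 (n(m) = 4 - 4 = 0)
(M(-22) + 1890)/(2364 + y(42, n(-6))) = (21*sqrt(-22) + 1890)/(2364 + (42 + 0)) = (21*(I*sqrt(22)) + 1890)/(2364 + 42) = (21*I*sqrt(22) + 1890)/2406 = (1890 + 21*I*sqrt(22))*(1/2406) = 315/401 + 7*I*sqrt(22)/802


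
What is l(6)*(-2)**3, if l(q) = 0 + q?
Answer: -48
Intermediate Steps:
l(q) = q
l(6)*(-2)**3 = 6*(-2)**3 = 6*(-8) = -48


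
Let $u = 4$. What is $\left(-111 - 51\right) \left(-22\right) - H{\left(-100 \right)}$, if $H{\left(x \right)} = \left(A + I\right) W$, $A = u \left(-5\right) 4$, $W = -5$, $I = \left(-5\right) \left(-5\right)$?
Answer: $3289$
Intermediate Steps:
$I = 25$
$A = -80$ ($A = 4 \left(-5\right) 4 = \left(-20\right) 4 = -80$)
$H{\left(x \right)} = 275$ ($H{\left(x \right)} = \left(-80 + 25\right) \left(-5\right) = \left(-55\right) \left(-5\right) = 275$)
$\left(-111 - 51\right) \left(-22\right) - H{\left(-100 \right)} = \left(-111 - 51\right) \left(-22\right) - 275 = \left(-162\right) \left(-22\right) - 275 = 3564 - 275 = 3289$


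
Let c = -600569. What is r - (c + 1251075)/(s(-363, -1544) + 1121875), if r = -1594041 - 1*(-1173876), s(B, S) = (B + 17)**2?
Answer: -521673733021/1241591 ≈ -4.2017e+5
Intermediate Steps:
s(B, S) = (17 + B)**2
r = -420165 (r = -1594041 + 1173876 = -420165)
r - (c + 1251075)/(s(-363, -1544) + 1121875) = -420165 - (-600569 + 1251075)/((17 - 363)**2 + 1121875) = -420165 - 650506/((-346)**2 + 1121875) = -420165 - 650506/(119716 + 1121875) = -420165 - 650506/1241591 = -521673733021/1241591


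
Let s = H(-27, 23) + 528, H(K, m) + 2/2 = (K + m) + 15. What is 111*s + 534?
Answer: 60252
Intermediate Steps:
H(K, m) = 14 + K + m (H(K, m) = -1 + ((K + m) + 15) = -1 + (15 + K + m) = 14 + K + m)
s = 538 (s = (14 - 27 + 23) + 528 = 10 + 528 = 538)
111*s + 534 = 111*538 + 534 = 59718 + 534 = 60252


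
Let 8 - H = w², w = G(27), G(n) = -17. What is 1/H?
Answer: -1/281 ≈ -0.0035587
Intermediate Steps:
w = -17
H = -281 (H = 8 - 1*(-17)² = 8 - 1*289 = 8 - 289 = -281)
1/H = 1/(-281) = -1/281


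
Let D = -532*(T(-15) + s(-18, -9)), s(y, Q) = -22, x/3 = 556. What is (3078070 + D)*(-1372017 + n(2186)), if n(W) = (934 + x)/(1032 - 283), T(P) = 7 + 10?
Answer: -3165875619315630/749 ≈ -4.2268e+12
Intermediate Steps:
x = 1668 (x = 3*556 = 1668)
T(P) = 17
n(W) = 2602/749 (n(W) = (934 + 1668)/(1032 - 283) = 2602/749)
D = 2660 (D = -532*(17 - 22) = -532*(-5) = 2660)
(3078070 + D)*(-1372017 + n(2186)) = (3078070 + 2660)*(-1372017 + 2602/749) = 3080730*(-1027638131/749) = -3165875619315630/749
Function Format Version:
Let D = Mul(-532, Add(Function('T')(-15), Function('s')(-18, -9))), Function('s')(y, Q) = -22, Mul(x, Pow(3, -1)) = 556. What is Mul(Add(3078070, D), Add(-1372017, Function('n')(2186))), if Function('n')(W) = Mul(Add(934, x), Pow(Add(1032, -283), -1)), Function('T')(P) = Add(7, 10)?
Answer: Rational(-3165875619315630, 749) ≈ -4.2268e+12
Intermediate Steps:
x = 1668 (x = Mul(3, 556) = 1668)
Function('T')(P) = 17
Function('n')(W) = Rational(2602, 749) (Function('n')(W) = Mul(Add(934, 1668), Pow(Add(1032, -283), -1)) = Mul(2602, Pow(749, -1)) = Mul(2602, Rational(1, 749)) = Rational(2602, 749))
D = 2660 (D = Mul(-532, Add(17, -22)) = Mul(-532, -5) = 2660)
Mul(Add(3078070, D), Add(-1372017, Function('n')(2186))) = Mul(Add(3078070, 2660), Add(-1372017, Rational(2602, 749))) = Mul(3080730, Rational(-1027638131, 749)) = Rational(-3165875619315630, 749)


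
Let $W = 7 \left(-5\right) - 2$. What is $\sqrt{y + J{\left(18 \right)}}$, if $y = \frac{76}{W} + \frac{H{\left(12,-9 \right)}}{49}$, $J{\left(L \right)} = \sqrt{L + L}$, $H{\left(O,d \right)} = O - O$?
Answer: $\frac{\sqrt{5402}}{37} \approx 1.9864$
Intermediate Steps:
$H{\left(O,d \right)} = 0$
$J{\left(L \right)} = \sqrt{2} \sqrt{L}$ ($J{\left(L \right)} = \sqrt{2 L} = \sqrt{2} \sqrt{L}$)
$W = -37$ ($W = -35 - 2 = -37$)
$y = - \frac{76}{37}$ ($y = \frac{76}{-37} + \frac{0}{49} = 76 \left(- \frac{1}{37}\right) + 0 \cdot \frac{1}{49} = - \frac{76}{37} + 0 = - \frac{76}{37} \approx -2.0541$)
$\sqrt{y + J{\left(18 \right)}} = \sqrt{- \frac{76}{37} + \sqrt{2} \sqrt{18}} = \sqrt{- \frac{76}{37} + \sqrt{2} \cdot 3 \sqrt{2}} = \sqrt{- \frac{76}{37} + 6} = \sqrt{\frac{146}{37}} = \frac{\sqrt{5402}}{37}$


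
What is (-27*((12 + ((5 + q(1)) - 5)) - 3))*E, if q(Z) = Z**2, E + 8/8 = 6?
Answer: -1350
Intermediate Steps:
E = 5 (E = -1 + 6 = 5)
(-27*((12 + ((5 + q(1)) - 5)) - 3))*E = -27*((12 + ((5 + 1**2) - 5)) - 3)*5 = -27*((12 + ((5 + 1) - 5)) - 3)*5 = -27*((12 + (6 - 5)) - 3)*5 = -27*((12 + 1) - 3)*5 = -27*(13 - 3)*5 = -27*10*5 = -270*5 = -1350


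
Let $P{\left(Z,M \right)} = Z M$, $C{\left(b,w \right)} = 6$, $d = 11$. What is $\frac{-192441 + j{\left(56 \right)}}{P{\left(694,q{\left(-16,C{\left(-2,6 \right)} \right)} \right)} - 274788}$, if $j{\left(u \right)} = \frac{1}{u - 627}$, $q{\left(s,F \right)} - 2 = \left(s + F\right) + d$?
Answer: $\frac{54941906}{77857563} \approx 0.70567$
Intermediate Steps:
$q{\left(s,F \right)} = 13 + F + s$ ($q{\left(s,F \right)} = 2 + \left(\left(s + F\right) + 11\right) = 2 + \left(\left(F + s\right) + 11\right) = 2 + \left(11 + F + s\right) = 13 + F + s$)
$P{\left(Z,M \right)} = M Z$
$j{\left(u \right)} = \frac{1}{-627 + u}$
$\frac{-192441 + j{\left(56 \right)}}{P{\left(694,q{\left(-16,C{\left(-2,6 \right)} \right)} \right)} - 274788} = \frac{-192441 + \frac{1}{-627 + 56}}{\left(13 + 6 - 16\right) 694 - 274788} = \frac{-192441 + \frac{1}{-571}}{3 \cdot 694 - 274788} = \frac{-192441 - \frac{1}{571}}{2082 - 274788} = - \frac{109883812}{571 \left(-272706\right)} = \left(- \frac{109883812}{571}\right) \left(- \frac{1}{272706}\right) = \frac{54941906}{77857563}$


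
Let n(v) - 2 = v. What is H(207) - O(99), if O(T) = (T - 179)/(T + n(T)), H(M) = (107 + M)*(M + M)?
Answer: 649982/5 ≈ 1.3000e+5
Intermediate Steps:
n(v) = 2 + v
H(M) = 2*M*(107 + M) (H(M) = (107 + M)*(2*M) = 2*M*(107 + M))
O(T) = (-179 + T)/(2 + 2*T) (O(T) = (T - 179)/(T + (2 + T)) = (-179 + T)/(2 + 2*T))
H(207) - O(99) = 2*207*(107 + 207) - (-179 + 99)/(2*(1 + 99)) = 2*207*314 - (-80)/(2*100) = 129996 - (-80)/(2*100) = 129996 - 1*(-⅖) = 129996 + ⅖ = 649982/5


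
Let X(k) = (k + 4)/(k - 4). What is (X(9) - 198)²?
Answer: 954529/25 ≈ 38181.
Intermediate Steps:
X(k) = (4 + k)/(-4 + k)
(X(9) - 198)² = ((4 + 9)/(-4 + 9) - 198)² = (13/5 - 198)² = (-977/5)² = 954529/25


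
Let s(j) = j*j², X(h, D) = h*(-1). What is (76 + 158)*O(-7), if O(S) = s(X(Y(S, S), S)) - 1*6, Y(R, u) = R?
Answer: 78858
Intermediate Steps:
X(h, D) = -h
s(j) = j³
O(S) = -6 - S³ (O(S) = (-S)³ - 1*6 = -S³ - 6 = -6 - S³)
(76 + 158)*O(-7) = (76 + 158)*(-6 - 1*(-7)³) = 234*(-6 - 1*(-343)) = 234*(-6 + 343) = 234*337 = 78858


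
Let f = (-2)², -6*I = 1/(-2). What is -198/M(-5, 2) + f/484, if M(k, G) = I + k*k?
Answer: -287195/36421 ≈ -7.8854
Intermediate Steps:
I = 1/12 (I = -⅙/(-2) = -⅙*(-½) = 1/12 ≈ 0.083333)
M(k, G) = 1/12 + k² (M(k, G) = 1/12 + k*k = 1/12 + k²)
f = 4
-198/M(-5, 2) + f/484 = -198/(1/12 + (-5)²) + 4/484 = -198/(1/12 + 25) + 4*(1/484) = -198/301/12 + 1/121 = -198*12/301 + 1/121 = -2376/301 + 1/121 = -287195/36421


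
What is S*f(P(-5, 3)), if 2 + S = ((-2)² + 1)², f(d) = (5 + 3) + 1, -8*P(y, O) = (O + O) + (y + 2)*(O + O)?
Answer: 207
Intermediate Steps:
P(y, O) = -O/4 - O*(2 + y)/4 (P(y, O) = -((O + O) + (y + 2)*(O + O))/8 = -(2*O + (2 + y)*(2*O))/8 = -(2*O + 2*O*(2 + y))/8 = -O/4 - O*(2 + y)/4)
f(d) = 9 (f(d) = 8 + 1 = 9)
S = 23 (S = -2 + ((-2)² + 1)² = -2 + (4 + 1)² = -2 + 5² = -2 + 25 = 23)
S*f(P(-5, 3)) = 23*9 = 207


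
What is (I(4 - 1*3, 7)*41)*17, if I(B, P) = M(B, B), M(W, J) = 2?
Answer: 1394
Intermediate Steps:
I(B, P) = 2
(I(4 - 1*3, 7)*41)*17 = (2*41)*17 = 82*17 = 1394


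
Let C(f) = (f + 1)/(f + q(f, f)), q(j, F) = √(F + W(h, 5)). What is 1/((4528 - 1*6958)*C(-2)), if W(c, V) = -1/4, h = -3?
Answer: -1/1215 + I/1620 ≈ -0.00082305 + 0.00061728*I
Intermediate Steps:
W(c, V) = -¼ (W(c, V) = -1*¼ = -¼)
q(j, F) = √(-¼ + F) (q(j, F) = √(F - ¼) = √(-¼ + F))
C(f) = (1 + f)/(f + √(-1 + 4*f)/2) (C(f) = (f + 1)/(f + √(-1 + 4*f)/2) = (1 + f)/(f + √(-1 + 4*f)/2))
1/((4528 - 1*6958)*C(-2)) = 1/((4528 - 1*6958)*(2*(1 - 2)/(√(-1 + 4*(-2)) + 2*(-2)))) = 1/((4528 - 6958)*(2*(-1)/(√(-1 - 8) - 4))) = 1/(-4860*(-1)/(√(-9) - 4)) = 1/(-4860*(-1)/(3*I - 4)) = 1/(-4860*(-1)/(-4 + 3*I)) = 1/(-4860*(-4 - 3*I)/25*(-1)) = 1/(-2430*(8/25 + 6*I/25)) = 1/(-3888/5 - 2916*I/5) = (-3888/5 + 2916*I/5)/944784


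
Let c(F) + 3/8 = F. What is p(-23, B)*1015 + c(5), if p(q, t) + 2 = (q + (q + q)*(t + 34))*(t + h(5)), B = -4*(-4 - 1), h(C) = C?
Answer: -508937203/8 ≈ -6.3617e+7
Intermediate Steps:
c(F) = -3/8 + F
B = 20 (B = -4*(-5) = 20)
p(q, t) = -2 + (5 + t)*(q + 2*q*(34 + t)) (p(q, t) = -2 + (q + (q + q)*(t + 34))*(t + 5) = -2 + (q + (2*q)*(34 + t))*(5 + t) = -2 + (q + 2*q*(34 + t))*(5 + t) = -2 + (5 + t)*(q + 2*q*(34 + t)))
p(-23, B)*1015 + c(5) = (-2 + 345*(-23) + 2*(-23)*20² + 79*(-23)*20)*1015 + (-3/8 + 5) = (-2 - 7935 + 2*(-23)*400 - 36340)*1015 + 37/8 = (-2 - 7935 - 18400 - 36340)*1015 + 37/8 = -62677*1015 + 37/8 = -63617155 + 37/8 = -508937203/8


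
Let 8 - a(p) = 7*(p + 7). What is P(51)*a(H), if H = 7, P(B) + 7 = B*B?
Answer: -233460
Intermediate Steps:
P(B) = -7 + B**2 (P(B) = -7 + B*B = -7 + B**2)
a(p) = -41 - 7*p (a(p) = 8 - 7*(p + 7) = 8 - 7*(7 + p) = 8 - (49 + 7*p) = 8 + (-49 - 7*p) = -41 - 7*p)
P(51)*a(H) = (-7 + 51**2)*(-41 - 7*7) = (-7 + 2601)*(-41 - 49) = 2594*(-90) = -233460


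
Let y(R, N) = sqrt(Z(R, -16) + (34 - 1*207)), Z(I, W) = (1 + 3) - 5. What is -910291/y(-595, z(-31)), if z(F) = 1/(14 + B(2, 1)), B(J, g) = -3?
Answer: 910291*I*sqrt(174)/174 ≈ 69009.0*I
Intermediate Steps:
Z(I, W) = -1 (Z(I, W) = 4 - 5 = -1)
z(F) = 1/11 (z(F) = 1/(14 - 3) = 1/11)
y(R, N) = I*sqrt(174) (y(R, N) = sqrt(-1 + (34 - 1*207)) = sqrt(-1 + (34 - 207)) = sqrt(-1 - 173) = sqrt(-174) = I*sqrt(174))
-910291/y(-595, z(-31)) = -910291*(-I*sqrt(174)/174) = -(-910291)*I*sqrt(174)/174 = 910291*I*sqrt(174)/174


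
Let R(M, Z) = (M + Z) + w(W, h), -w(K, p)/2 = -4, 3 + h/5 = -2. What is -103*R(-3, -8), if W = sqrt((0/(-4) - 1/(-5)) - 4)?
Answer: 309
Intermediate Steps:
h = -25 (h = -15 + 5*(-2) = -15 - 10 = -25)
W = I*sqrt(95)/5 (W = sqrt((0*(-1/4) - 1*(-1/5)) - 4) = sqrt((0 + 1/5) - 4) = sqrt(1/5 - 4) = sqrt(-19/5) = I*sqrt(95)/5 ≈ 1.9494*I)
w(K, p) = 8 (w(K, p) = -2*(-4) = 8)
R(M, Z) = 8 + M + Z (R(M, Z) = (M + Z) + 8 = 8 + M + Z)
-103*R(-3, -8) = -103*(8 - 3 - 8) = -103*(-3) = 309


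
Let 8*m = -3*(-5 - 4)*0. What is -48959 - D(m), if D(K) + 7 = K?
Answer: -48952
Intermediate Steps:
m = 0 (m = (-3*(-5 - 4)*0)/8 = (-3*(-9)*0)/8 = (27*0)/8 = (⅛)*0 = 0)
D(K) = -7 + K
-48959 - D(m) = -48959 - (-7 + 0) = -48959 - 1*(-7) = -48959 + 7 = -48952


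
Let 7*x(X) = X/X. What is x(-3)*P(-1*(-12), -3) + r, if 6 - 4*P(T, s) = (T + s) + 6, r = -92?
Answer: -2585/28 ≈ -92.321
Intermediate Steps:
x(X) = ⅐ (x(X) = (X/X)/7 = (⅐)*1 = ⅐)
P(T, s) = -T/4 - s/4 (P(T, s) = 3/2 - ((T + s) + 6)/4 = 3/2 - (6 + T + s)/4 = 3/2 + (-3/2 - T/4 - s/4) = -T/4 - s/4)
x(-3)*P(-1*(-12), -3) + r = (-(-1)*(-12)/4 - ¼*(-3))/7 - 92 = (-¼*12 + ¾)/7 - 92 = (-3 + ¾)/7 - 92 = (⅐)*(-9/4) - 92 = -9/28 - 92 = -2585/28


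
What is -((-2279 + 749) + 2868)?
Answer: -1338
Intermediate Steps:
-((-2279 + 749) + 2868) = -(-1530 + 2868) = -1*1338 = -1338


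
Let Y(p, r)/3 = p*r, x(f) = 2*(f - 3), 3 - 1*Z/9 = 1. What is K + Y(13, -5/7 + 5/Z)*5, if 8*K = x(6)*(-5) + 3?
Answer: -14867/168 ≈ -88.494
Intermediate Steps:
Z = 18 (Z = 27 - 9*1 = 27 - 9 = 18)
x(f) = -6 + 2*f (x(f) = 2*(-3 + f) = -6 + 2*f)
Y(p, r) = 3*p*r (Y(p, r) = 3*(p*r) = 3*p*r)
K = -27/8 (K = ((-6 + 2*6)*(-5) + 3)/8 = ((-6 + 12)*(-5) + 3)/8 = (6*(-5) + 3)/8 = (-30 + 3)/8 = (1/8)*(-27) = -27/8 ≈ -3.3750)
K + Y(13, -5/7 + 5/Z)*5 = -27/8 + (3*13*(-5/7 + 5/18))*5 = -27/8 + (3*13*(-55/126))*5 = -27/8 - 715/42*5 = -27/8 - 3575/42 = -14867/168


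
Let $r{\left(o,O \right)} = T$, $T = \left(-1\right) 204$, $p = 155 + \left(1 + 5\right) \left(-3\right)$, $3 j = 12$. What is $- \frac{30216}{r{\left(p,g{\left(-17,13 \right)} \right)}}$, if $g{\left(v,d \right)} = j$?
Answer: $\frac{2518}{17} \approx 148.12$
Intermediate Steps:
$j = 4$ ($j = \frac{1}{3} \cdot 12 = 4$)
$g{\left(v,d \right)} = 4$
$p = 137$ ($p = 155 + 6 \left(-3\right) = 155 - 18 = 137$)
$T = -204$
$r{\left(o,O \right)} = -204$
$- \frac{30216}{r{\left(p,g{\left(-17,13 \right)} \right)}} = - \frac{30216}{-204} = \left(-30216\right) \left(- \frac{1}{204}\right) = \frac{2518}{17}$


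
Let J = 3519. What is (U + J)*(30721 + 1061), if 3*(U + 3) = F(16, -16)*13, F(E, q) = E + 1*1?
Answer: 114086786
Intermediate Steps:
F(E, q) = 1 + E (F(E, q) = E + 1 = 1 + E)
U = 212/3 (U = -3 + ((1 + 16)*13)/3 = -3 + (17*13)/3 = -3 + (⅓)*221 = -3 + 221/3 = 212/3 ≈ 70.667)
(U + J)*(30721 + 1061) = (212/3 + 3519)*(30721 + 1061) = (10769/3)*31782 = 114086786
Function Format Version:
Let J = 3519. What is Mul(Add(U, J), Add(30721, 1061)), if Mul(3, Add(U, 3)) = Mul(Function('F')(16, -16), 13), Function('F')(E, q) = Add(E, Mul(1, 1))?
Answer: 114086786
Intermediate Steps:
Function('F')(E, q) = Add(1, E) (Function('F')(E, q) = Add(E, 1) = Add(1, E))
U = Rational(212, 3) (U = Add(-3, Mul(Rational(1, 3), Mul(Add(1, 16), 13))) = Add(-3, Mul(Rational(1, 3), Mul(17, 13))) = Add(-3, Mul(Rational(1, 3), 221)) = Add(-3, Rational(221, 3)) = Rational(212, 3) ≈ 70.667)
Mul(Add(U, J), Add(30721, 1061)) = Mul(Add(Rational(212, 3), 3519), Add(30721, 1061)) = Mul(Rational(10769, 3), 31782) = 114086786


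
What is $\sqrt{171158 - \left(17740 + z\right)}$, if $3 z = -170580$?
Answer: $\sqrt{210278} \approx 458.56$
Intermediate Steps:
$z = -56860$ ($z = \frac{1}{3} \left(-170580\right) = -56860$)
$\sqrt{171158 - \left(17740 + z\right)} = \sqrt{171158 - -39120} = \sqrt{171158 + \left(-17740 + 56860\right)} = \sqrt{171158 + 39120} = \sqrt{210278}$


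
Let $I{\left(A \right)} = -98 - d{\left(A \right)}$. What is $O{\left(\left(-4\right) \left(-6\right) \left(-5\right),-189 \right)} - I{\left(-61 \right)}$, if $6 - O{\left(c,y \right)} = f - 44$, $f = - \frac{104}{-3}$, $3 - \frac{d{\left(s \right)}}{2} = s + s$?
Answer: $\frac{1090}{3} \approx 363.33$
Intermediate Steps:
$d{\left(s \right)} = 6 - 4 s$ ($d{\left(s \right)} = 6 - 2 \left(s + s\right) = 6 - 2 \cdot 2 s = 6 - 4 s$)
$I{\left(A \right)} = -104 + 4 A$ ($I{\left(A \right)} = -98 - \left(6 - 4 A\right) = -98 + \left(-6 + 4 A\right) = -104 + 4 A$)
$f = \frac{104}{3}$ ($f = \left(-104\right) \left(- \frac{1}{3}\right) = \frac{104}{3} \approx 34.667$)
$O{\left(c,y \right)} = \frac{46}{3}$ ($O{\left(c,y \right)} = 6 - \left(\frac{104}{3} - 44\right) = 6 - - \frac{28}{3} = 6 + \frac{28}{3} = \frac{46}{3}$)
$O{\left(\left(-4\right) \left(-6\right) \left(-5\right),-189 \right)} - I{\left(-61 \right)} = \frac{46}{3} - \left(-104 + 4 \left(-61\right)\right) = \frac{46}{3} - \left(-104 - 244\right) = \frac{46}{3} - -348 = \frac{46}{3} + 348 = \frac{1090}{3}$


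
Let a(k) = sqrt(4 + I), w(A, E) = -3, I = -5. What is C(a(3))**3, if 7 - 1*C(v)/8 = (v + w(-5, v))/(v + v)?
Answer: 118144 - 95616*I ≈ 1.1814e+5 - 95616.0*I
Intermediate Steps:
a(k) = I (a(k) = sqrt(4 - 5) = sqrt(-1) = I)
C(v) = 56 - 4*(-3 + v)/v (C(v) = 56 - 8*(v - 3)/(v + v) = 56 - 8*(-3 + v)/(2*v) = 56 - 8*(-3 + v)*1/(2*v) = 56 - 4*(-3 + v)/v)
C(a(3))**3 = (52 + 12/I)**3 = (52 + 12*(-I))**3 = (52 - 12*I)**3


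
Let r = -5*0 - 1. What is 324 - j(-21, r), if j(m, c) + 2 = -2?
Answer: 328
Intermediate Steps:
r = -1 (r = 0 - 1 = -1)
j(m, c) = -4 (j(m, c) = -2 - 2 = -4)
324 - j(-21, r) = 324 - 1*(-4) = 324 + 4 = 328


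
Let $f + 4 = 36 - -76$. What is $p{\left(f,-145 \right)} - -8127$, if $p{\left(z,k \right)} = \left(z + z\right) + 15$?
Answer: $8358$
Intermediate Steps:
$f = 108$ ($f = -4 + \left(36 - -76\right) = -4 + \left(36 + 76\right) = -4 + 112 = 108$)
$p{\left(z,k \right)} = 15 + 2 z$ ($p{\left(z,k \right)} = 2 z + 15 = 15 + 2 z$)
$p{\left(f,-145 \right)} - -8127 = \left(15 + 2 \cdot 108\right) - -8127 = \left(15 + 216\right) + 8127 = 231 + 8127 = 8358$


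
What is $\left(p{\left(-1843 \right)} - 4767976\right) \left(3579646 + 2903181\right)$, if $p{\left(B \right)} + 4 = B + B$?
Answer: $-30933885179782$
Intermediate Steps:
$p{\left(B \right)} = -4 + 2 B$ ($p{\left(B \right)} = -4 + \left(B + B\right) = -4 + 2 B$)
$\left(p{\left(-1843 \right)} - 4767976\right) \left(3579646 + 2903181\right) = \left(\left(-4 + 2 \left(-1843\right)\right) - 4767976\right) \left(3579646 + 2903181\right) = \left(\left(-4 - 3686\right) - 4767976\right) 6482827 = \left(-3690 - 4767976\right) 6482827 = \left(-4771666\right) 6482827 = -30933885179782$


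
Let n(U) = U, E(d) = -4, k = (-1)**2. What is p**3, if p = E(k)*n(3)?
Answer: -1728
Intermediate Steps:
k = 1
p = -12 (p = -4*3 = -12)
p**3 = (-12)**3 = -1728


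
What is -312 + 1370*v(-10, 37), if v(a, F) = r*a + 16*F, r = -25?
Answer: 1153228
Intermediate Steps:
v(a, F) = -25*a + 16*F
-312 + 1370*v(-10, 37) = -312 + 1370*(-25*(-10) + 16*37) = -312 + 1370*(250 + 592) = -312 + 1370*842 = -312 + 1153540 = 1153228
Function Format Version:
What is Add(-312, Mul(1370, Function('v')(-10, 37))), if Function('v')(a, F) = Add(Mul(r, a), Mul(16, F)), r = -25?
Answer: 1153228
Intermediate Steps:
Function('v')(a, F) = Add(Mul(-25, a), Mul(16, F))
Add(-312, Mul(1370, Function('v')(-10, 37))) = Add(-312, Mul(1370, Add(Mul(-25, -10), Mul(16, 37)))) = Add(-312, Mul(1370, Add(250, 592))) = Add(-312, Mul(1370, 842)) = Add(-312, 1153540) = 1153228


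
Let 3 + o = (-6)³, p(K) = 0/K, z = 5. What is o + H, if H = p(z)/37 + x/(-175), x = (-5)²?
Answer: -1534/7 ≈ -219.14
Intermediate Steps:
x = 25
p(K) = 0
H = -⅐ (H = 0/37 + 25/(-175) = 0*(1/37) + 25*(-1/175) = 0 - ⅐ = -⅐ ≈ -0.14286)
o = -219 (o = -3 + (-6)³ = -3 - 216 = -219)
o + H = -219 - ⅐ = -1534/7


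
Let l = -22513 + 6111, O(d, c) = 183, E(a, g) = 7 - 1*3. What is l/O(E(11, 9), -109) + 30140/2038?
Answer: -13955828/186477 ≈ -74.839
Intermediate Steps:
E(a, g) = 4 (E(a, g) = 7 - 3 = 4)
l = -16402
l/O(E(11, 9), -109) + 30140/2038 = -16402/183 + 30140/2038 = -16402*1/183 + 30140*(1/2038) = -16402/183 + 15070/1019 = -13955828/186477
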